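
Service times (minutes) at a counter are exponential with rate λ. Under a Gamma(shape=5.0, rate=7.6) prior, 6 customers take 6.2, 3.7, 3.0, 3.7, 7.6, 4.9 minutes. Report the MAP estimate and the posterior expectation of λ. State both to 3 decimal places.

Σ times = 29.1. Posterior: Gamma(shape = 5.0+6 = 11.0, rate = 7.6+29.1 = 36.7).
Mode = (α−1)/β = 10.0/36.7 = 0.272.
Mean = α/β = 11.0/36.7 = 0.300.

λ_MAP = 0.272, E[λ|data] = 0.300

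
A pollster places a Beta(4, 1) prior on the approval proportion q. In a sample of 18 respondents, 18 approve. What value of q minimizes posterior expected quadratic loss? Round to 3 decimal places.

Posterior: Beta(4+18, 1+0) = Beta(22, 1).
Since β = 1 ≤ 1 and α > 1, the Beta density is monotone increasing on [0,1]; the mode is at 1.
Mean = 22/(22+1) = 0.957.
Quadratic loss ⇒ the optimal estimator is the posterior mean.

0.957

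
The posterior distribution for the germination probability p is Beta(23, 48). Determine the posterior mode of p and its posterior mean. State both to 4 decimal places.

Mode = (23−1)/(23+48−2) = 22/69 = 0.3188.
Mean = 23/(23+48) = 23/71 = 0.3239.

MAP = 0.3188; posterior mean = 0.3239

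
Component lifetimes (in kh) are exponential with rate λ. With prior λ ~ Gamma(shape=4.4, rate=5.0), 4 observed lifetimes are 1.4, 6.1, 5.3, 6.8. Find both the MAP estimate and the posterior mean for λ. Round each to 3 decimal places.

Σ times = 19.6. Posterior: Gamma(shape = 4.4+4 = 8.4, rate = 5.0+19.6 = 24.6).
Mode = (α−1)/β = 7.4/24.6 = 0.301.
Mean = α/β = 8.4/24.6 = 0.341.
Right-skewed posterior ⇒ mode < mean.

MAP = 0.301; posterior mean = 0.341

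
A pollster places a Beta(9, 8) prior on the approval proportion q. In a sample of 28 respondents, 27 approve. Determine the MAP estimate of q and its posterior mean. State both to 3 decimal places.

Posterior: Beta(9+27, 8+1) = Beta(36, 9).
Mode = (36−1)/(36+9−2) = 35/43 = 0.814.
Mean = 36/(36+9) = 36/45 = 0.800.
Mode > mean: the posterior has a left tail.

MAP: 0.814. Posterior mean: 0.800.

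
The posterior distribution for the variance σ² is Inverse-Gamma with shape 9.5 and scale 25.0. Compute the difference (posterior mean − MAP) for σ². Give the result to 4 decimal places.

0.5602

Mode = β/(α+1) = 25.0/10.5 = 2.3810.
Mean = β/(α−1) = 25.0/8.5 = 2.9412.
Difference = 2.9412 − 2.3810 = 0.5602.
Mean > mode: the posterior has a right tail.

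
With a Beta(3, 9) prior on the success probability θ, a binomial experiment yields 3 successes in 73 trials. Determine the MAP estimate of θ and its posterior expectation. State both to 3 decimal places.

Posterior: Beta(3+3, 9+70) = Beta(6, 79).
Mode = (6−1)/(6+79−2) = 5/83 = 0.060.
Mean = 6/(6+79) = 6/85 = 0.071.
Mean > mode: the posterior has a right tail.

MAP = 0.060, posterior mean = 0.071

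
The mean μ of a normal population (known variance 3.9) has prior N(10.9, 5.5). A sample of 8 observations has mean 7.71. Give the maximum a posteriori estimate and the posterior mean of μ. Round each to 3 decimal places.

Posterior for μ is Normal. Precision-weighted mean: (1/5.5·10.9 + 8/3.9·7.71) / (1/5.5 + 8/3.9) = 7.970.
A Normal posterior is symmetric, so mode = mean.

MAP = 7.970, posterior mean = 7.970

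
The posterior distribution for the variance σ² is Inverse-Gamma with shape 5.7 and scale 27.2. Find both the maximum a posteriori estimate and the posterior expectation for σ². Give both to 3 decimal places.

σ²_MAP = 4.060, E[σ²|data] = 5.787

Mode = β/(α+1) = 27.2/6.7 = 4.060.
Mean = β/(α−1) = 27.2/4.7 = 5.787.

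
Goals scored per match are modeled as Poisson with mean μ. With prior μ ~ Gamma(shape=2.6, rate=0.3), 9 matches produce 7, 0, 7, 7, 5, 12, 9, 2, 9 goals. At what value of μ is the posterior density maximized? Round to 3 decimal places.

Σ counts = 58. Posterior: Gamma(shape = 2.6+58 = 60.6, rate = 0.3+9 = 9.3).
Mode = (α−1)/β = 59.6/9.3 = 6.409.
Mean = α/β = 60.6/9.3 = 6.516.
This is the posterior mode — the MAP estimate.

6.409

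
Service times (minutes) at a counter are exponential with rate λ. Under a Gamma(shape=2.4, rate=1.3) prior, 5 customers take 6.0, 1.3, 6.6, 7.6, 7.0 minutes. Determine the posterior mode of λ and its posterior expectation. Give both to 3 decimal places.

posterior mode = 0.215, posterior expectation = 0.248

Σ times = 28.5. Posterior: Gamma(shape = 2.4+5 = 7.4, rate = 1.3+28.5 = 29.8).
Mode = (α−1)/β = 6.4/29.8 = 0.215.
Mean = α/β = 7.4/29.8 = 0.248.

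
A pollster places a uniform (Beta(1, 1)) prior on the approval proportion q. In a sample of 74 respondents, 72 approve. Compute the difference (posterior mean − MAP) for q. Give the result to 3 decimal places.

Posterior: Beta(1+72, 1+2) = Beta(73, 3).
Mode = (73−1)/(73+3−2) = 72/74 = 0.973.
Mean = 73/(73+3) = 73/76 = 0.961.
Difference = 0.961 − 0.973 = -0.012.
The posterior is left-skewed, so the mode exceeds the mean.

-0.012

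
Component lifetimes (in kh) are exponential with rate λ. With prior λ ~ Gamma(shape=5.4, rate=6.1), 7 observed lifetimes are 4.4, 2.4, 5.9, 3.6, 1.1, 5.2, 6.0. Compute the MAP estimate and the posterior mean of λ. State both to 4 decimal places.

MAP = 0.3285; posterior mean = 0.3573

Σ times = 28.6. Posterior: Gamma(shape = 5.4+7 = 12.4, rate = 6.1+28.6 = 34.7).
Mode = (α−1)/β = 11.4/34.7 = 0.3285.
Mean = α/β = 12.4/34.7 = 0.3573.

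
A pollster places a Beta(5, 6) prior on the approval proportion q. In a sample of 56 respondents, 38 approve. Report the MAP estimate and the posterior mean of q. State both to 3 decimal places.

Posterior: Beta(5+38, 6+18) = Beta(43, 24).
Mode = (43−1)/(43+24−2) = 42/65 = 0.646.
Mean = 43/(43+24) = 43/67 = 0.642.

MAP: 0.646. Posterior mean: 0.642.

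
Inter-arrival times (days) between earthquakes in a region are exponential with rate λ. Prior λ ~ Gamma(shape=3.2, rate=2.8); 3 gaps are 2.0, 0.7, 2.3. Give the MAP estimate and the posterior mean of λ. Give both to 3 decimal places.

MAP = 0.667, posterior mean = 0.795

Σ times = 5.0. Posterior: Gamma(shape = 3.2+3 = 6.2, rate = 2.8+5.0 = 7.8).
Mode = (α−1)/β = 5.2/7.8 = 0.667.
Mean = α/β = 6.2/7.8 = 0.795.
Mean > mode: the posterior has a right tail.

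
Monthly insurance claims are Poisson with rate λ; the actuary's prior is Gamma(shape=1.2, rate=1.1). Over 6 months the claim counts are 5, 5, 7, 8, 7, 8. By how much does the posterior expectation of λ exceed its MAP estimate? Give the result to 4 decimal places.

0.1408

Σ counts = 40. Posterior: Gamma(shape = 1.2+40 = 41.2, rate = 1.1+6 = 7.1).
Mode = (α−1)/β = 40.2/7.1 = 5.6620.
Mean = α/β = 41.2/7.1 = 5.8028.
Difference = 5.8028 − 5.6620 = 0.1408.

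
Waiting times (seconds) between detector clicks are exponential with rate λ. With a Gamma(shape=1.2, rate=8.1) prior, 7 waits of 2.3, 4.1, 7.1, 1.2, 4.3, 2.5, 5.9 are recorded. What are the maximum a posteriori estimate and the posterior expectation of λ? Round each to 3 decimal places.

Σ times = 27.4. Posterior: Gamma(shape = 1.2+7 = 8.2, rate = 8.1+27.4 = 35.5).
Mode = (α−1)/β = 7.2/35.5 = 0.203.
Mean = α/β = 8.2/35.5 = 0.231.
The posterior is right-skewed, so the mean exceeds the mode.

MAP = 0.203; posterior mean = 0.231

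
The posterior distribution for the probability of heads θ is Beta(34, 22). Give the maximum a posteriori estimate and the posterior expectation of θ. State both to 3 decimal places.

Mode = (34−1)/(34+22−2) = 33/54 = 0.611.
Mean = 34/(34+22) = 34/56 = 0.607.

MAP = 0.611, posterior mean = 0.607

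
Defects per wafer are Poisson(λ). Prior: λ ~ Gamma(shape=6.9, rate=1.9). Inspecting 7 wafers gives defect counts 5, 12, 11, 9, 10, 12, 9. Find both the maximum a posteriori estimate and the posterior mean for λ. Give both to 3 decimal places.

MAP: 8.303. Posterior mean: 8.416.

Σ counts = 68. Posterior: Gamma(shape = 6.9+68 = 74.9, rate = 1.9+7 = 8.9).
Mode = (α−1)/β = 73.9/8.9 = 8.303.
Mean = α/β = 74.9/8.9 = 8.416.
The mean is pulled above the mode by the posterior's right skew.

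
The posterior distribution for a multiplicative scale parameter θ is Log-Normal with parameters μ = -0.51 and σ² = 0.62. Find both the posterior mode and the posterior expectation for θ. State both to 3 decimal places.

MAP: 0.323. Posterior mean: 0.819.

Mode = exp(μ − σ²) = exp(-1.13) = 0.323.
Mean = exp(μ + σ²/2) = exp(-0.200) = 0.819.
Mean > mode: the posterior has a right tail.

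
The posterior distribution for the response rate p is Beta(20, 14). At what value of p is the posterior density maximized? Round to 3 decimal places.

0.594

Mode = (20−1)/(20+14−2) = 19/32 = 0.594.
Mean = 20/(20+14) = 20/34 = 0.588.
This is the posterior mode — the MAP estimate.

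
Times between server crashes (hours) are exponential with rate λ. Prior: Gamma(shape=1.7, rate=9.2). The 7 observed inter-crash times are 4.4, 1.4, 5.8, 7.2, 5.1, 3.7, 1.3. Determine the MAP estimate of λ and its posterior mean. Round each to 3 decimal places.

MAP = 0.202; posterior mean = 0.228

Σ times = 28.9. Posterior: Gamma(shape = 1.7+7 = 8.7, rate = 9.2+28.9 = 38.1).
Mode = (α−1)/β = 7.7/38.1 = 0.202.
Mean = α/β = 8.7/38.1 = 0.228.
The mean is pulled above the mode by the posterior's right skew.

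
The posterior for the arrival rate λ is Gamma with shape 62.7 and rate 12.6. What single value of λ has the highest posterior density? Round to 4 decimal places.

4.8968

Mode = (α−1)/β = 61.7/12.6 = 4.8968.
Mean = α/β = 62.7/12.6 = 4.9762.
This is the posterior mode — the MAP estimate.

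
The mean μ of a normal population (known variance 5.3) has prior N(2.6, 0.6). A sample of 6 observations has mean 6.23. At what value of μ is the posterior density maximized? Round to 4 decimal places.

Posterior for μ is Normal. Precision-weighted mean: (1/0.6·2.6 + 6/5.3·6.23) / (1/0.6 + 6/5.3) = 4.0683.
A Normal posterior is symmetric, so mode = mean.
This is the posterior mode — the MAP estimate.

4.0683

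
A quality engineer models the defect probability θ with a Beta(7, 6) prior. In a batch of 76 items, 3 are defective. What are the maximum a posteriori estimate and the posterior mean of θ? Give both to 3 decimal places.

θ_MAP = 0.103, E[θ|data] = 0.112

Posterior: Beta(7+3, 6+73) = Beta(10, 79).
Mode = (10−1)/(10+79−2) = 9/87 = 0.103.
Mean = 10/(10+79) = 10/89 = 0.112.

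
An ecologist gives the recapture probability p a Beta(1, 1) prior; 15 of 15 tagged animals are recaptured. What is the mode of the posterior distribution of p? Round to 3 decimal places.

1.000

Posterior: Beta(1+15, 1+0) = Beta(16, 1).
Since β = 1 ≤ 1 and α > 1, the Beta density is monotone increasing on [0,1]; the mode is at 1.
Mean = 16/(16+1) = 0.941.
This is the posterior mode — the MAP estimate.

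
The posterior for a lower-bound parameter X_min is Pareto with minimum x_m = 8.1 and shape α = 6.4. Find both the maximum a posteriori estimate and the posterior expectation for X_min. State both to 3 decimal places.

The Pareto density is strictly decreasing on [x_m, ∞), so the mode is x_m = 8.100.
Mean = α·x_m/(α−1) = 6.4·8.1/5.4 = 9.600.
Right-skewed posterior ⇒ mode < mean.

X_min_MAP = 8.100, E[X_min|data] = 9.600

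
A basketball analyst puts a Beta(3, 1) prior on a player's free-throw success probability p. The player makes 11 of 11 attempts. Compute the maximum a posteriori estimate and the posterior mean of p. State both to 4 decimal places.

maximum a posteriori estimate = 1.0000, posterior mean = 0.9333

Posterior: Beta(3+11, 1+0) = Beta(14, 1).
Since β = 1 ≤ 1 and α > 1, the Beta density is monotone increasing on [0,1]; the mode is at 1.
Mean = 14/(14+1) = 0.9333.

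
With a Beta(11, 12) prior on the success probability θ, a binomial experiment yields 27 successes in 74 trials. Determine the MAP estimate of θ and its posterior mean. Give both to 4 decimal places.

Posterior: Beta(11+27, 12+47) = Beta(38, 59).
Mode = (38−1)/(38+59−2) = 37/95 = 0.3895.
Mean = 38/(38+59) = 38/97 = 0.3918.

MAP = 0.3895, posterior mean = 0.3918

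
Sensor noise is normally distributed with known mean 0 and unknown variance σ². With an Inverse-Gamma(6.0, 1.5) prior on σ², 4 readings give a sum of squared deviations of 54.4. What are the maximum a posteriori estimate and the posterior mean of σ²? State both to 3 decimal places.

σ²_MAP = 3.189, E[σ²|data] = 4.100

Posterior: Inverse-Gamma(shape = 6.0+4/2 = 8.0, scale = 1.5+54.4/2 = 28.7).
Mode = β/(α+1) = 28.7/9.0 = 3.189.
Mean = β/(α−1) = 28.7/7.0 = 4.100.
Mean > mode: the posterior has a right tail.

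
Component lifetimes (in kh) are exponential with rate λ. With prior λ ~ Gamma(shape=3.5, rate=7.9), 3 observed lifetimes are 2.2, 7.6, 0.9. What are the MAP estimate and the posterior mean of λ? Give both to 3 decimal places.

Σ times = 10.7. Posterior: Gamma(shape = 3.5+3 = 6.5, rate = 7.9+10.7 = 18.6).
Mode = (α−1)/β = 5.5/18.6 = 0.296.
Mean = α/β = 6.5/18.6 = 0.349.

MAP = 0.296; posterior mean = 0.349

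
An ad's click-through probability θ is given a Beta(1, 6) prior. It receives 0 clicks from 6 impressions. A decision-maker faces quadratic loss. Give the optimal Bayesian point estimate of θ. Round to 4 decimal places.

0.0769

Posterior: Beta(1+0, 6+6) = Beta(1, 12).
Since α = 1 ≤ 1 and β > 1, the Beta density is monotone decreasing on [0,1]; the mode is at 0.
Mean = 1/(1+12) = 0.0769.
Quadratic loss ⇒ the optimal estimator is the posterior mean.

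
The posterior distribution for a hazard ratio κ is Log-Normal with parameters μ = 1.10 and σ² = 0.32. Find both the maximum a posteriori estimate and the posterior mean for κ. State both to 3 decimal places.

MAP = 2.181, posterior mean = 3.525

Mode = exp(μ − σ²) = exp(0.78) = 2.181.
Mean = exp(μ + σ²/2) = exp(1.260) = 3.525.
Right-skewed posterior ⇒ mode < mean.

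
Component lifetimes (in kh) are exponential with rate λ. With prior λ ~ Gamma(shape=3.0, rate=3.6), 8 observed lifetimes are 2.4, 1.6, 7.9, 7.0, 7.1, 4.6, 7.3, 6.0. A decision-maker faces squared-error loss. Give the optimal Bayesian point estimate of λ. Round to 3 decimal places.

0.232

Σ times = 43.9. Posterior: Gamma(shape = 3.0+8 = 11.0, rate = 3.6+43.9 = 47.5).
Mode = (α−1)/β = 10.0/47.5 = 0.211.
Mean = α/β = 11.0/47.5 = 0.232.
Squared-error loss ⇒ the optimal estimator is the posterior mean.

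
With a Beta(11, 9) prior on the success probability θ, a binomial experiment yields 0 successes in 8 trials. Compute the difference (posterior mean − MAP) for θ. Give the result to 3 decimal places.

Posterior: Beta(11+0, 9+8) = Beta(11, 17).
Mode = (11−1)/(11+17−2) = 10/26 = 0.385.
Mean = 11/(11+17) = 11/28 = 0.393.
Difference = 0.393 − 0.385 = 0.008.

0.008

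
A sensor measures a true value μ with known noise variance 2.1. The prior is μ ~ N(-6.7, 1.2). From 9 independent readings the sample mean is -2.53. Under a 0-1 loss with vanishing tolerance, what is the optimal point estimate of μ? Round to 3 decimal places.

-3.209

Posterior for μ is Normal. Precision-weighted mean: (1/1.2·-6.7 + 9/2.1·-2.53) / (1/1.2 + 9/2.1) = -3.209.
A Normal posterior is symmetric, so mode = mean.
This is the posterior mode — the MAP estimate.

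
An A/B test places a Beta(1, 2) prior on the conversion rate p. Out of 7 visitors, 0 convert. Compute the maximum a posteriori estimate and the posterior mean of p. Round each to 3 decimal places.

MAP = 0.000; posterior mean = 0.100

Posterior: Beta(1+0, 2+7) = Beta(1, 9).
Since α = 1 ≤ 1 and β > 1, the Beta density is monotone decreasing on [0,1]; the mode is at 0.
Mean = 1/(1+9) = 0.100.
The mean is pulled above the mode by the posterior's right skew.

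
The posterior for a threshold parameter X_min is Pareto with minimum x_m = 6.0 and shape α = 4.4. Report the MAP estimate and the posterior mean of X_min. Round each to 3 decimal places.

The Pareto density is strictly decreasing on [x_m, ∞), so the mode is x_m = 6.000.
Mean = α·x_m/(α−1) = 4.4·6.0/3.4 = 7.765.
Right-skewed posterior ⇒ mode < mean.

MAP estimate = 6.000, posterior mean = 7.765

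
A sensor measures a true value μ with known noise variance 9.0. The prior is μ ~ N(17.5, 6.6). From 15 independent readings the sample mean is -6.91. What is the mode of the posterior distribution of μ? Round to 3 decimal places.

-4.876

Posterior for μ is Normal. Precision-weighted mean: (1/6.6·17.5 + 15/9.0·-6.91) / (1/6.6 + 15/9.0) = -4.876.
A Normal posterior is symmetric, so mode = mean.
This is the posterior mode — the MAP estimate.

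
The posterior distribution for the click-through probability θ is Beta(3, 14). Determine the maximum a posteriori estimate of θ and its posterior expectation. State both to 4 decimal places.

MAP = 0.1333, posterior mean = 0.1765

Mode = (3−1)/(3+14−2) = 2/15 = 0.1333.
Mean = 3/(3+14) = 3/17 = 0.1765.
The mean is pulled above the mode by the posterior's right skew.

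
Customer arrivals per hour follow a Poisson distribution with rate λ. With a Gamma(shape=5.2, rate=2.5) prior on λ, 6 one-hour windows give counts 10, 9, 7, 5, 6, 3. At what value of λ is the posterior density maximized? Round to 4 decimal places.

Σ counts = 40. Posterior: Gamma(shape = 5.2+40 = 45.2, rate = 2.5+6 = 8.5).
Mode = (α−1)/β = 44.2/8.5 = 5.2000.
Mean = α/β = 45.2/8.5 = 5.3176.
This is the posterior mode — the MAP estimate.

5.2000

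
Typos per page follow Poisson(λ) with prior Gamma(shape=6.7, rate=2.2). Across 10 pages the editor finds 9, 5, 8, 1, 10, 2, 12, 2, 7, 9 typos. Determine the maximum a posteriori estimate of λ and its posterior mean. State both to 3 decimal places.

Σ counts = 65. Posterior: Gamma(shape = 6.7+65 = 71.7, rate = 2.2+10 = 12.2).
Mode = (α−1)/β = 70.7/12.2 = 5.795.
Mean = α/β = 71.7/12.2 = 5.877.
Right-skewed posterior ⇒ mode < mean.

MAP = 5.795, posterior mean = 5.877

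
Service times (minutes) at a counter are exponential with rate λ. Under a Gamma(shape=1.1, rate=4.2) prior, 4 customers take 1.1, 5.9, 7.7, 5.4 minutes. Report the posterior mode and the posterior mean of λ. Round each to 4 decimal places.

Σ times = 20.1. Posterior: Gamma(shape = 1.1+4 = 5.1, rate = 4.2+20.1 = 24.3).
Mode = (α−1)/β = 4.1/24.3 = 0.1687.
Mean = α/β = 5.1/24.3 = 0.2099.

posterior mode = 0.1687, posterior mean = 0.2099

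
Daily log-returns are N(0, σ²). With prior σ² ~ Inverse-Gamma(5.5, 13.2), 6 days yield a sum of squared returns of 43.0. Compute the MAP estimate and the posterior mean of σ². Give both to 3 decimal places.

Posterior: Inverse-Gamma(shape = 5.5+6/2 = 8.5, scale = 13.2+43.0/2 = 34.7).
Mode = β/(α+1) = 34.7/9.5 = 3.653.
Mean = β/(α−1) = 34.7/7.5 = 4.627.

σ²_MAP = 3.653, E[σ²|data] = 4.627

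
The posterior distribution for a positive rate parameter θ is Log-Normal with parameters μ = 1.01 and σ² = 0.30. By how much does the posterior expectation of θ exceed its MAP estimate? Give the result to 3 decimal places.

1.156

Mode = exp(μ − σ²) = exp(0.71) = 2.034.
Mean = exp(μ + σ²/2) = exp(1.160) = 3.190.
Difference = 3.190 − 2.034 = 1.156.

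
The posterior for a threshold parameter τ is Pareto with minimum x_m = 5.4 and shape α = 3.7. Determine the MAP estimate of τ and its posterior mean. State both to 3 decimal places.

τ_MAP = 5.400, E[τ|data] = 7.400

The Pareto density is strictly decreasing on [x_m, ∞), so the mode is x_m = 5.400.
Mean = α·x_m/(α−1) = 3.7·5.4/2.7 = 7.400.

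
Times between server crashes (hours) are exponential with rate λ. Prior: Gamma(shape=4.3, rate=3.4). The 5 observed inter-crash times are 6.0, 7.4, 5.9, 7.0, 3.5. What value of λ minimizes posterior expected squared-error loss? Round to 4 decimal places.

0.2801

Σ times = 29.8. Posterior: Gamma(shape = 4.3+5 = 9.3, rate = 3.4+29.8 = 33.2).
Mode = (α−1)/β = 8.3/33.2 = 0.2500.
Mean = α/β = 9.3/33.2 = 0.2801.
Squared-error loss ⇒ the optimal estimator is the posterior mean.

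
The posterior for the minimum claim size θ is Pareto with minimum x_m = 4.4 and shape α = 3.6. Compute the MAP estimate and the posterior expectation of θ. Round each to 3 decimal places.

The Pareto density is strictly decreasing on [x_m, ∞), so the mode is x_m = 4.400.
Mean = α·x_m/(α−1) = 3.6·4.4/2.6 = 6.092.

MAP = 4.400, posterior mean = 6.092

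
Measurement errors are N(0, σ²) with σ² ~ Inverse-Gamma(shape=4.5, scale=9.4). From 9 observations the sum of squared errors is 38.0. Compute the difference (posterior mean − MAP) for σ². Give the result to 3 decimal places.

0.710

Posterior: Inverse-Gamma(shape = 4.5+9/2 = 9.0, scale = 9.4+38.0/2 = 28.4).
Mode = β/(α+1) = 28.4/10.0 = 2.840.
Mean = β/(α−1) = 28.4/8.0 = 3.550.
Difference = 3.550 − 2.840 = 0.710.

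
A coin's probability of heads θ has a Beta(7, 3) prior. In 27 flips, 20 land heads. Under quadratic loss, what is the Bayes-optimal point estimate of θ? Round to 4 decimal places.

Posterior: Beta(7+20, 3+7) = Beta(27, 10).
Mode = (27−1)/(27+10−2) = 26/35 = 0.7429.
Mean = 27/(27+10) = 27/37 = 0.7297.
Quadratic loss ⇒ the optimal estimator is the posterior mean.

0.7297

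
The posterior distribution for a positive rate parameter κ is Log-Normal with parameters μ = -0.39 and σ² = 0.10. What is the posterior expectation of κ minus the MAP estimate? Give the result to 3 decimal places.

Mode = exp(μ − σ²) = exp(-0.49) = 0.613.
Mean = exp(μ + σ²/2) = exp(-0.340) = 0.712.
Difference = 0.712 − 0.613 = 0.099.

0.099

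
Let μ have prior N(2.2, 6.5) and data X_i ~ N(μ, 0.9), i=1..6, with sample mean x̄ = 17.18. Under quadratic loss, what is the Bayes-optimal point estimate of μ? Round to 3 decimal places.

Posterior for μ is Normal. Precision-weighted mean: (1/6.5·2.2 + 6/0.9·17.18) / (1/6.5 + 6/0.9) = 16.842.
A Normal posterior is symmetric, so mode = mean.
Quadratic loss ⇒ the optimal estimator is the posterior mean.

16.842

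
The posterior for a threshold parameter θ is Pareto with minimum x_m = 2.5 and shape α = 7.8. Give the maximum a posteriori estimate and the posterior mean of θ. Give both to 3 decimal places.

maximum a posteriori estimate = 2.500, posterior mean = 2.868

The Pareto density is strictly decreasing on [x_m, ∞), so the mode is x_m = 2.500.
Mean = α·x_m/(α−1) = 7.8·2.5/6.8 = 2.868.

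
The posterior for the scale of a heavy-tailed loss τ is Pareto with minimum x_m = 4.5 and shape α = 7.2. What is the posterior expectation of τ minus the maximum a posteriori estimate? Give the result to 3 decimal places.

The Pareto density is strictly decreasing on [x_m, ∞), so the mode is x_m = 4.500.
Mean = α·x_m/(α−1) = 7.2·4.5/6.2 = 5.226.
Difference = 5.226 − 4.500 = 0.726.
Right-skewed posterior ⇒ mode < mean.

0.726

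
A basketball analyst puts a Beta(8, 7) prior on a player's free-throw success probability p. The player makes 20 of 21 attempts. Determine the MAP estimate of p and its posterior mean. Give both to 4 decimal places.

Posterior: Beta(8+20, 7+1) = Beta(28, 8).
Mode = (28−1)/(28+8−2) = 27/34 = 0.7941.
Mean = 28/(28+8) = 28/36 = 0.7778.

MAP = 0.7941, posterior mean = 0.7778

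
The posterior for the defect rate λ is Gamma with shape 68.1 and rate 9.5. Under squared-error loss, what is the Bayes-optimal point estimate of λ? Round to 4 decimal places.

Mode = (α−1)/β = 67.1/9.5 = 7.0632.
Mean = α/β = 68.1/9.5 = 7.1684.
Squared-error loss ⇒ the optimal estimator is the posterior mean.

7.1684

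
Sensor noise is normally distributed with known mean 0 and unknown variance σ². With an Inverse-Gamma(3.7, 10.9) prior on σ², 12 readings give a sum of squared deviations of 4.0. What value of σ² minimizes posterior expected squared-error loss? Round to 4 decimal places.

Posterior: Inverse-Gamma(shape = 3.7+12/2 = 9.7, scale = 10.9+4.0/2 = 12.9).
Mode = β/(α+1) = 12.9/10.7 = 1.2056.
Mean = β/(α−1) = 12.9/8.7 = 1.4828.
Squared-error loss ⇒ the optimal estimator is the posterior mean.

1.4828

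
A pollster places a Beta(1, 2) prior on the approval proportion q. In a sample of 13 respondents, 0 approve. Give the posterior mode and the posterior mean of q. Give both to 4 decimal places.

Posterior: Beta(1+0, 2+13) = Beta(1, 15).
Since α = 1 ≤ 1 and β > 1, the Beta density is monotone decreasing on [0,1]; the mode is at 0.
Mean = 1/(1+15) = 0.0625.
Mean > mode: the posterior has a right tail.

MAP = 0.0000, posterior mean = 0.0625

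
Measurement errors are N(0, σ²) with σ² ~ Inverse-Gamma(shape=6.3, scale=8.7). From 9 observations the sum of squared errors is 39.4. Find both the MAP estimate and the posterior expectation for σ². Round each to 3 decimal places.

Posterior: Inverse-Gamma(shape = 6.3+9/2 = 10.8, scale = 8.7+39.4/2 = 28.4).
Mode = β/(α+1) = 28.4/11.8 = 2.407.
Mean = β/(α−1) = 28.4/9.8 = 2.898.

MAP: 2.407. Posterior mean: 2.898.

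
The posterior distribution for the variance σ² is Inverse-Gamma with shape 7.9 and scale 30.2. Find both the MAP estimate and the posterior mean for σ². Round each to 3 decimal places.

σ²_MAP = 3.393, E[σ²|data] = 4.377

Mode = β/(α+1) = 30.2/8.9 = 3.393.
Mean = β/(α−1) = 30.2/6.9 = 4.377.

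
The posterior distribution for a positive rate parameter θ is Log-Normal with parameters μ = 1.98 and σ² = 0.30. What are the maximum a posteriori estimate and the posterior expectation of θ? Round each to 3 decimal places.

Mode = exp(μ − σ²) = exp(1.68) = 5.366.
Mean = exp(μ + σ²/2) = exp(2.130) = 8.415.

MAP: 5.366. Posterior mean: 8.415.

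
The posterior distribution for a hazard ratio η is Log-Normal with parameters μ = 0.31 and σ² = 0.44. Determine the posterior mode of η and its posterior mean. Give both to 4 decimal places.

MAP = 0.8781; posterior mean = 1.6989

Mode = exp(μ − σ²) = exp(-0.13) = 0.8781.
Mean = exp(μ + σ²/2) = exp(0.530) = 1.6989.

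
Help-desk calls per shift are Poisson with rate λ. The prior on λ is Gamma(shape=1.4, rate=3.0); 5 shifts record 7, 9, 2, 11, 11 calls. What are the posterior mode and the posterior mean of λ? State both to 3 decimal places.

Σ counts = 40. Posterior: Gamma(shape = 1.4+40 = 41.4, rate = 3.0+5 = 8.0).
Mode = (α−1)/β = 40.4/8.0 = 5.050.
Mean = α/β = 41.4/8.0 = 5.175.

MAP = 5.050; posterior mean = 5.175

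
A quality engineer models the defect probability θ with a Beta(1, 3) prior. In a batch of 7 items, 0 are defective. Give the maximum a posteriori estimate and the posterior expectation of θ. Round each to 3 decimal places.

Posterior: Beta(1+0, 3+7) = Beta(1, 10).
Since α = 1 ≤ 1 and β > 1, the Beta density is monotone decreasing on [0,1]; the mode is at 0.
Mean = 1/(1+10) = 0.091.
Mean > mode: the posterior has a right tail.

θ_MAP = 0.000, E[θ|data] = 0.091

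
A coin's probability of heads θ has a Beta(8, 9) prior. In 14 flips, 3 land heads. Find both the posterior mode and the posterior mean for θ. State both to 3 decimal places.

Posterior: Beta(8+3, 9+11) = Beta(11, 20).
Mode = (11−1)/(11+20−2) = 10/29 = 0.345.
Mean = 11/(11+20) = 11/31 = 0.355.

MAP = 0.345; posterior mean = 0.355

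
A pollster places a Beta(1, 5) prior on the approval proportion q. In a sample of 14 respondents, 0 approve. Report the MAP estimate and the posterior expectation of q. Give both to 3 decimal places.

MAP: 0.000. Posterior mean: 0.050.

Posterior: Beta(1+0, 5+14) = Beta(1, 19).
Since α = 1 ≤ 1 and β > 1, the Beta density is monotone decreasing on [0,1]; the mode is at 0.
Mean = 1/(1+19) = 0.050.
The posterior is right-skewed, so the mean exceeds the mode.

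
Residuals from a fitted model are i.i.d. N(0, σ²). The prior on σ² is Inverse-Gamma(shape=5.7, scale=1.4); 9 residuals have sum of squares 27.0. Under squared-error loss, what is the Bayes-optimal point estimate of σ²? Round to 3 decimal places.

1.620

Posterior: Inverse-Gamma(shape = 5.7+9/2 = 10.2, scale = 1.4+27.0/2 = 14.9).
Mode = β/(α+1) = 14.9/11.2 = 1.330.
Mean = β/(α−1) = 14.9/9.2 = 1.620.
Squared-error loss ⇒ the optimal estimator is the posterior mean.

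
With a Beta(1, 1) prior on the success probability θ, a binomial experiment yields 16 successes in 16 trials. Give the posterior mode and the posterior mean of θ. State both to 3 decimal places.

MAP = 1.000; posterior mean = 0.944

Posterior: Beta(1+16, 1+0) = Beta(17, 1).
Since β = 1 ≤ 1 and α > 1, the Beta density is monotone increasing on [0,1]; the mode is at 1.
Mean = 17/(17+1) = 0.944.
Mode > mean: the posterior has a left tail.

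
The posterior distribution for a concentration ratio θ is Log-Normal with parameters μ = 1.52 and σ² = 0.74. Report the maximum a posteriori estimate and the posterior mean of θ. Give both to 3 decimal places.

maximum a posteriori estimate = 2.181, posterior mean = 6.619

Mode = exp(μ − σ²) = exp(0.78) = 2.181.
Mean = exp(μ + σ²/2) = exp(1.890) = 6.619.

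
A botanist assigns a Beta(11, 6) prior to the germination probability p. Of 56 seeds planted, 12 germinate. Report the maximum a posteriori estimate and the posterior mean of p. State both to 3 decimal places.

Posterior: Beta(11+12, 6+44) = Beta(23, 50).
Mode = (23−1)/(23+50−2) = 22/71 = 0.310.
Mean = 23/(23+50) = 23/73 = 0.315.
The mean is pulled above the mode by the posterior's right skew.

MAP = 0.310, posterior mean = 0.315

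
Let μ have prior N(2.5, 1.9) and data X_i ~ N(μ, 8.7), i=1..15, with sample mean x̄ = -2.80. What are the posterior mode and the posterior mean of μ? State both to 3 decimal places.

Posterior for μ is Normal. Precision-weighted mean: (1/1.9·2.5 + 15/8.7·-2.80) / (1/1.9 + 15/8.7) = -1.560.
A Normal posterior is symmetric, so mode = mean.

MAP = -1.560; posterior mean = -1.560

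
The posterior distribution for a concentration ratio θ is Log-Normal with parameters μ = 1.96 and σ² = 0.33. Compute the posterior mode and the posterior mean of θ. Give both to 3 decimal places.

MAP = 5.104; posterior mean = 8.373

Mode = exp(μ − σ²) = exp(1.63) = 5.104.
Mean = exp(μ + σ²/2) = exp(2.125) = 8.373.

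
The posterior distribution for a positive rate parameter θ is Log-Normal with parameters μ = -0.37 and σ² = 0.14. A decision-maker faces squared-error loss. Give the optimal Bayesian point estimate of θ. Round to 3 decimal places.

0.741

Mode = exp(μ − σ²) = exp(-0.51) = 0.600.
Mean = exp(μ + σ²/2) = exp(-0.300) = 0.741.
Squared-error loss ⇒ the optimal estimator is the posterior mean.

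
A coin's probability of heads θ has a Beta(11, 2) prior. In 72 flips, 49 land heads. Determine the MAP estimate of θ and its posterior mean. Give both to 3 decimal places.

Posterior: Beta(11+49, 2+23) = Beta(60, 25).
Mode = (60−1)/(60+25−2) = 59/83 = 0.711.
Mean = 60/(60+25) = 60/85 = 0.706.
Left-skewed posterior ⇒ mean < mode.

MAP = 0.711, posterior mean = 0.706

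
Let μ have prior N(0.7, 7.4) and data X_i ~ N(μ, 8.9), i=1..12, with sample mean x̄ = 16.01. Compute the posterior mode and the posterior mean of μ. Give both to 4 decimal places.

Posterior for μ is Normal. Precision-weighted mean: (1/7.4·0.7 + 12/8.9·16.01) / (1/7.4 + 12/8.9) = 14.6153.
A Normal posterior is symmetric, so mode = mean.

MAP: 14.6153. Posterior mean: 14.6153.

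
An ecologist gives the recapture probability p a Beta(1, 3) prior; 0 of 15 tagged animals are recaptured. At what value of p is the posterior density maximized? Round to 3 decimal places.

0.000

Posterior: Beta(1+0, 3+15) = Beta(1, 18).
Since α = 1 ≤ 1 and β > 1, the Beta density is monotone decreasing on [0,1]; the mode is at 0.
Mean = 1/(1+18) = 0.053.
This is the posterior mode — the MAP estimate.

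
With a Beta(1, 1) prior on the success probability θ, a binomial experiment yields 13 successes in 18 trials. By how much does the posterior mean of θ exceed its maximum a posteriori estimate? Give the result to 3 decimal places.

-0.022

Posterior: Beta(1+13, 1+5) = Beta(14, 6).
Mode = (14−1)/(14+6−2) = 13/18 = 0.722.
Mean = 14/(14+6) = 14/20 = 0.700.
Difference = 0.700 − 0.722 = -0.022.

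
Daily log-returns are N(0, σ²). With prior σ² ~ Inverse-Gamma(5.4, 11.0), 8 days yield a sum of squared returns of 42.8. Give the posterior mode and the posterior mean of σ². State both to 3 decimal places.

Posterior: Inverse-Gamma(shape = 5.4+8/2 = 9.4, scale = 11.0+42.8/2 = 32.4).
Mode = β/(α+1) = 32.4/10.4 = 3.115.
Mean = β/(α−1) = 32.4/8.4 = 3.857.
Mean > mode: the posterior has a right tail.

MAP = 3.115; posterior mean = 3.857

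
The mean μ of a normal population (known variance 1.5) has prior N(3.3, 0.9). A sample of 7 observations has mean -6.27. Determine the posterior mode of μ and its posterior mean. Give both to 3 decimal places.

Posterior for μ is Normal. Precision-weighted mean: (1/0.9·3.3 + 7/1.5·-6.27) / (1/0.9 + 7/1.5) = -4.430.
A Normal posterior is symmetric, so mode = mean.

MAP: -4.430. Posterior mean: -4.430.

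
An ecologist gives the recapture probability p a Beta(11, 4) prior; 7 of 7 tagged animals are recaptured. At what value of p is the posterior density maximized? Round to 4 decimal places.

Posterior: Beta(11+7, 4+0) = Beta(18, 4).
Mode = (18−1)/(18+4−2) = 17/20 = 0.8500.
Mean = 18/(18+4) = 18/22 = 0.8182.
This is the posterior mode — the MAP estimate.

0.8500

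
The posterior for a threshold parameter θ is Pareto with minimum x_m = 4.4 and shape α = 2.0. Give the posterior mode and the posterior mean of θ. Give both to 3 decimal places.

The Pareto density is strictly decreasing on [x_m, ∞), so the mode is x_m = 4.400.
Mean = α·x_m/(α−1) = 2.0·4.4/1.0 = 8.800.

posterior mode = 4.400, posterior mean = 8.800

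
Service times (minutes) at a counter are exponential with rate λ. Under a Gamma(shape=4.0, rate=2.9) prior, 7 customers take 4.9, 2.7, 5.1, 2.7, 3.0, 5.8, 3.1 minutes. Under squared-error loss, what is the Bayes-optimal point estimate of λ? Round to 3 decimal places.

0.364

Σ times = 27.3. Posterior: Gamma(shape = 4.0+7 = 11.0, rate = 2.9+27.3 = 30.2).
Mode = (α−1)/β = 10.0/30.2 = 0.331.
Mean = α/β = 11.0/30.2 = 0.364.
Squared-error loss ⇒ the optimal estimator is the posterior mean.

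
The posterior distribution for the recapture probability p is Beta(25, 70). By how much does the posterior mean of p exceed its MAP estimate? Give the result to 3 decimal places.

Mode = (25−1)/(25+70−2) = 24/93 = 0.258.
Mean = 25/(25+70) = 25/95 = 0.263.
Difference = 0.263 − 0.258 = 0.005.
The mean is pulled above the mode by the posterior's right skew.

0.005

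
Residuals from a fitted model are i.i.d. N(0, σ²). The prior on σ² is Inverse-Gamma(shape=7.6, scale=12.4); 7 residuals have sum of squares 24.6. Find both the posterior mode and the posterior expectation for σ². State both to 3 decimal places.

posterior mode = 2.041, posterior expectation = 2.446

Posterior: Inverse-Gamma(shape = 7.6+7/2 = 11.1, scale = 12.4+24.6/2 = 24.7).
Mode = β/(α+1) = 24.7/12.1 = 2.041.
Mean = β/(α−1) = 24.7/10.1 = 2.446.
The posterior is right-skewed, so the mean exceeds the mode.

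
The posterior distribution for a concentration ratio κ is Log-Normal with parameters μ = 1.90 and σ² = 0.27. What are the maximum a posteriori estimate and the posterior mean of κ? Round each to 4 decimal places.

MAP: 5.1039. Posterior mean: 7.6523.

Mode = exp(μ − σ²) = exp(1.63) = 5.1039.
Mean = exp(μ + σ²/2) = exp(2.035) = 7.6523.
The posterior is right-skewed, so the mean exceeds the mode.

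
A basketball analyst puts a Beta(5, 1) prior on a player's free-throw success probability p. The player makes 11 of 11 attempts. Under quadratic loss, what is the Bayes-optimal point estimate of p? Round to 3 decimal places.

0.941

Posterior: Beta(5+11, 1+0) = Beta(16, 1).
Since β = 1 ≤ 1 and α > 1, the Beta density is monotone increasing on [0,1]; the mode is at 1.
Mean = 16/(16+1) = 0.941.
Quadratic loss ⇒ the optimal estimator is the posterior mean.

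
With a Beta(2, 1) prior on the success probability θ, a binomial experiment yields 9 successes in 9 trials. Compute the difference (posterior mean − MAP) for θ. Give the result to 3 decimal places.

-0.083

Posterior: Beta(2+9, 1+0) = Beta(11, 1).
Since β = 1 ≤ 1 and α > 1, the Beta density is monotone increasing on [0,1]; the mode is at 1.
Mean = 11/(11+1) = 0.917.
Difference = 0.917 − 1.000 = -0.083.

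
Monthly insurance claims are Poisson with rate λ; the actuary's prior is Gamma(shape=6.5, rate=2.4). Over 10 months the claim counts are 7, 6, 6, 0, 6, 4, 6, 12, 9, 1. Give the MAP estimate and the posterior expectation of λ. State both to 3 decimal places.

Σ counts = 57. Posterior: Gamma(shape = 6.5+57 = 63.5, rate = 2.4+10 = 12.4).
Mode = (α−1)/β = 62.5/12.4 = 5.040.
Mean = α/β = 63.5/12.4 = 5.121.

MAP = 5.040; posterior mean = 5.121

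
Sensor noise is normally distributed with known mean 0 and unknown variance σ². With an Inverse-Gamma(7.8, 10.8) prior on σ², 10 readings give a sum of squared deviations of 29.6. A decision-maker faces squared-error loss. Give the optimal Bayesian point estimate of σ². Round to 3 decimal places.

Posterior: Inverse-Gamma(shape = 7.8+10/2 = 12.8, scale = 10.8+29.6/2 = 25.6).
Mode = β/(α+1) = 25.6/13.8 = 1.855.
Mean = β/(α−1) = 25.6/11.8 = 2.169.
Squared-error loss ⇒ the optimal estimator is the posterior mean.

2.169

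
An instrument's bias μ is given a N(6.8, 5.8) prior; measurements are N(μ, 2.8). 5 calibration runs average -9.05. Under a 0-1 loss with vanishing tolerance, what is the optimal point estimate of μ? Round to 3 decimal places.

-7.654

Posterior for μ is Normal. Precision-weighted mean: (1/5.8·6.8 + 5/2.8·-9.05) / (1/5.8 + 5/2.8) = -7.654.
A Normal posterior is symmetric, so mode = mean.
This is the posterior mode — the MAP estimate.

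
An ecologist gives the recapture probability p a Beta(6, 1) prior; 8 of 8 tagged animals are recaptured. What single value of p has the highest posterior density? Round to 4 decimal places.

1.0000

Posterior: Beta(6+8, 1+0) = Beta(14, 1).
Since β = 1 ≤ 1 and α > 1, the Beta density is monotone increasing on [0,1]; the mode is at 1.
Mean = 14/(14+1) = 0.9333.
This is the posterior mode — the MAP estimate.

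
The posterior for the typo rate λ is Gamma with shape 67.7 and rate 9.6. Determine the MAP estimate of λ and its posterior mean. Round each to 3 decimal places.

Mode = (α−1)/β = 66.7/9.6 = 6.948.
Mean = α/β = 67.7/9.6 = 7.052.
The posterior is right-skewed, so the mean exceeds the mode.

λ_MAP = 6.948, E[λ|data] = 7.052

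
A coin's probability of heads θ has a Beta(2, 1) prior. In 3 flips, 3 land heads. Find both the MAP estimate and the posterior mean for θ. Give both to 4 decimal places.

θ_MAP = 1.0000, E[θ|data] = 0.8333

Posterior: Beta(2+3, 1+0) = Beta(5, 1).
Since β = 1 ≤ 1 and α > 1, the Beta density is monotone increasing on [0,1]; the mode is at 1.
Mean = 5/(5+1) = 0.8333.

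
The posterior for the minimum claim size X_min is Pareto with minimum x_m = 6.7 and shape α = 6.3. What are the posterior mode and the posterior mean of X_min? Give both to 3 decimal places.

The Pareto density is strictly decreasing on [x_m, ∞), so the mode is x_m = 6.700.
Mean = α·x_m/(α−1) = 6.3·6.7/5.3 = 7.964.

posterior mode = 6.700, posterior mean = 7.964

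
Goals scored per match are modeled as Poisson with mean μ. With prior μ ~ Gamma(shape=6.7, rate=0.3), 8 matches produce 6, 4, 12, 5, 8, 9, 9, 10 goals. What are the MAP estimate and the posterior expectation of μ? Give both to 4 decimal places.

MAP = 8.2771, posterior mean = 8.3976

Σ counts = 63. Posterior: Gamma(shape = 6.7+63 = 69.7, rate = 0.3+8 = 8.3).
Mode = (α−1)/β = 68.7/8.3 = 8.2771.
Mean = α/β = 69.7/8.3 = 8.3976.
The posterior is right-skewed, so the mean exceeds the mode.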